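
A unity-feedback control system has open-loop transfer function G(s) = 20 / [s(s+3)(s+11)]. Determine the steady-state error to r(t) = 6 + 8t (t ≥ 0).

One free integrator in G(s): this is a type 1 system. By superposition:
  • 6: tracked with zero error.
  • 8t: e_ss = 8/K_v with K_v=20/33 → 13.2.
Total e_ss = 13.2.

13.2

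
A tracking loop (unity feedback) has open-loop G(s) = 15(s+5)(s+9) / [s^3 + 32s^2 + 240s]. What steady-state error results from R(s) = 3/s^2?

16/15

Lowest-order denominator term is 240s, so the open loop has 1 pole at the origin → type 1 system.
K_v = lim_{s→0} s·G(s) = 15·5·9 / 240 = 2.8125.
e_ss = 3/K_v = 3/2.8125 = 16/15.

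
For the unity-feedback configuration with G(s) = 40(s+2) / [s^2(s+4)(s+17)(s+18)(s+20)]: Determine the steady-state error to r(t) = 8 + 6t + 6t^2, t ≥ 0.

3672

System type = 2 (two poles at s=0). Treating each term separately:
  • 8: tracked with zero error.
  • 6t: tracked with zero error.
  • 6t^2: e_ss = 12/K_a with K_a=1/306 → 3672.
Total e_ss = 3672.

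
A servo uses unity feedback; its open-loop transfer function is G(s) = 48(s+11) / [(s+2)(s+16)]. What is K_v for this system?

No free integrators in G(s): this is a type 0 system.
K_v = lim_{s→0} s·G(s) = 0 (the extra factor of s kills the finite limit).

0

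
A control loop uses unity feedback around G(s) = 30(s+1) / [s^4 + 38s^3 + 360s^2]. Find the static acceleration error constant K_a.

Factoring s^2 from the denominator leaves a polynomial with constant term 360, so the system is type 2.
K_a = lim_{s→0} s^2·G(s) = 30·1 / 360 = 1/12.

1/12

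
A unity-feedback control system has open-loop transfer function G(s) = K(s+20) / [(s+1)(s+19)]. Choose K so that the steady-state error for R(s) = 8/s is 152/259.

No free integrators in G(s): this is a type 0 system.
K_p = lim_{s→0} G(s) = K·20 / (1·19) = (20/19)·K.
e_ss = 8/(1 + K_p) = 152/259 ⇒ 1 + (20/19)·K = 259/19 ⇒ K = 12.

12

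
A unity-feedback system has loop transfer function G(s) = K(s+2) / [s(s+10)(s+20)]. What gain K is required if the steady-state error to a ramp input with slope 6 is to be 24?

The open loop has one pole at the origin → type 1 system.
K_v = lim_{s→0} s·G(s) = K·2 / (10·20) = 0.01·K.
e_ss = 6/K_v = 24 ⇒ K_v = 0.25 ⇒ K = 0.25/0.01 = 25.

25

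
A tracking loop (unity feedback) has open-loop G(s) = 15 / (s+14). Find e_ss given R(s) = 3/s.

42/29

The open loop has no poles at the origin → type 0 system.
K_p = lim_{s→0} G(s) = 15 / (14) = 15/14.
e_ss = 3/(1 + K_p) = 3/(29/14) = 42/29.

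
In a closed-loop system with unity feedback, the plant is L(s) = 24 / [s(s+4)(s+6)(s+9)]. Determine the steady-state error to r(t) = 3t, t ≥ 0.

One free integrator in L(s): this is a type 1 system.
K_v = lim_{s→0} s·L(s) = 24 / (4·6·9) = 1/9.
e_ss = 3/K_v = 3/(1/9) = 27.

27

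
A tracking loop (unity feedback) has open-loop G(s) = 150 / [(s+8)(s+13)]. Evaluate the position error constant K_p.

75/52

System type = 0 (no poles at s=0).
K_p = lim_{s→0} G(s) = 150 / (8·13) = 75/52.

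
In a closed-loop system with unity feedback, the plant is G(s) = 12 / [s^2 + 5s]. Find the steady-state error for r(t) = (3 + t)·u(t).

5/12

Factoring s from the denominator leaves a polynomial with constant term 5, so the system is type 1. Treating each term separately:
  • 3: tracked with zero error.
  • t: e_ss = 1/K_v with K_v=2.4 → 5/12.
Total e_ss = 5/12.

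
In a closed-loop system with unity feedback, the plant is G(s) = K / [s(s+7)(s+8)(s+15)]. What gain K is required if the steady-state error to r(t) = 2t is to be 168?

10

System type = 1 (one pole at s=0).
K_v = lim_{s→0} s·G(s) = K / (7·8·15) = (1/840)·K.
e_ss = 2/K_v = 168 ⇒ K_v = 1/84 ⇒ K = (1/84)/(1/840) = 10.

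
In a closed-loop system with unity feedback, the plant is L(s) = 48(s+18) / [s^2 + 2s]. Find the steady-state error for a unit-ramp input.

Lowest-order denominator term is 2s, so the open loop has 1 pole at the origin → type 1 system.
K_v = lim_{s→0} s·L(s) = 48·18 / 2 = 432.
e_ss = 1/K_v = 1/432.

1/432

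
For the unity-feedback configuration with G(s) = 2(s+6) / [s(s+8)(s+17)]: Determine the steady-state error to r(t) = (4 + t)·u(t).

34/3

The open loop has one pole at the origin → type 1 system. Taking each input component in turn:
  • 4: tracked with zero error.
  • t: e_ss = 1/K_v with K_v=3/34 → 34/3.
Total e_ss = 34/3.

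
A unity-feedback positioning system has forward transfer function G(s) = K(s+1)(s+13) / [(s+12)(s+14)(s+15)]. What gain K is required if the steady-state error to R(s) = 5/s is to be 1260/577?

250

G(s) has no factors of s in the denominator, so the system is type 0.
K_p = lim_{s→0} G(s) = K·1·13 / (12·14·15) = (13/2520)·K.
e_ss = 5/(1 + K_p) = 1260/577 ⇒ 1 + (13/2520)·K = 577/252 ⇒ K = 250.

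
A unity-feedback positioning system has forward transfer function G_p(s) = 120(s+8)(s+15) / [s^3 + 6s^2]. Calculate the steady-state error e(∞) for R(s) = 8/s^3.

The denominator has no term below 6s^2 — 2 poles at s=0, type 2.
K_a = lim_{s→0} s^2·G_p(s) = 120·8·15 / 6 = 2400.
r(t) = 4t^2 gives R(s) = 8/s^3.
e_ss = 8/K_a = 8/2400 = 1/300.

1/300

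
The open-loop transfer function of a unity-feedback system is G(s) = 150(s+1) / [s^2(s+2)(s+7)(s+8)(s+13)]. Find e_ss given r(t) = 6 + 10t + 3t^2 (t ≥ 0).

58.24

System type = 2 (two poles at s=0). By superposition:
  • 6: tracked with zero error.
  • 10t: tracked with zero error.
  • 3t^2: e_ss = 6/K_a with K_a=75/728 → 58.24.
Total e_ss = 58.24.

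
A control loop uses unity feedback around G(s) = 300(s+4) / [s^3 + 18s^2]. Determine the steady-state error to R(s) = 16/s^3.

0.24

The denominator has no term below 18s^2 — 2 poles at s=0, type 2.
K_a = lim_{s→0} s^2·G(s) = 300·4 / 18 = 200/3.
r(t) = 8t^2 gives R(s) = 16/s^3.
e_ss = 16/K_a = 16/(200/3) = 0.24.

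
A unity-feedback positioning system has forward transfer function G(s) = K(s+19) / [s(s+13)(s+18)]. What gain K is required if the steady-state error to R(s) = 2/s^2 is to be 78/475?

The open loop has one pole at the origin → type 1 system.
K_v = lim_{s→0} s·G(s) = K·19 / (13·18) = (19/234)·K.
e_ss = 2/K_v = 78/475 ⇒ K_v = 475/39 ⇒ K = (475/39)/(19/234) = 150.

150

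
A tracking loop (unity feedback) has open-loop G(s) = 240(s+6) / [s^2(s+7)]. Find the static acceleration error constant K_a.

1440/7

Two free integrators in G(s): this is a type 2 system.
K_a = lim_{s→0} s^2·G(s) = 240·6 / (7) = 1440/7.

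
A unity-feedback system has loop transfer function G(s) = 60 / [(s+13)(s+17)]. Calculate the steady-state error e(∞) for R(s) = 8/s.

1768/281

The open loop has no poles at the origin → type 0 system.
K_p = lim_{s→0} G(s) = 60 / (13·17) = 60/221.
e_ss = 8/(1 + K_p) = 8/(281/221) = 1768/281.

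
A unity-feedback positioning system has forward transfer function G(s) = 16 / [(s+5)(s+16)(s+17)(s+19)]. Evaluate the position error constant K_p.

1/1615

G(s) has no factors of s in the denominator, so the system is type 0.
K_p = lim_{s→0} G(s) = 16 / (5·16·17·19) = 1/1615.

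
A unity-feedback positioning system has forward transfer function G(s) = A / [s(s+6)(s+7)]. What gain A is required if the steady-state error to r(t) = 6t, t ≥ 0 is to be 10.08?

G(s) has one factor of s in the denominator, so the system is type 1.
K_v = lim_{s→0} s·G(s) = A / (6·7) = (1/42)·A.
e_ss = 6/K_v = 10.08 ⇒ K_v = 25/42 ⇒ A = (25/42)/(1/42) = 25.

25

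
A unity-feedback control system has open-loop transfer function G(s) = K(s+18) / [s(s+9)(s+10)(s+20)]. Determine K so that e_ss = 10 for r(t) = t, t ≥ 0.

10

System type = 1 (one pole at s=0).
K_v = lim_{s→0} s·G(s) = K·18 / (9·10·20) = 0.01·K.
e_ss = 1/K_v = 10 ⇒ K_v = 0.1 ⇒ K = 0.1/0.01 = 10.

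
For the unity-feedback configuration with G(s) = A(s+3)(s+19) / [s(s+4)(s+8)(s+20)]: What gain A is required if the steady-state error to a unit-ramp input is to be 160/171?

12

G(s) has one factor of s in the denominator, so the system is type 1.
K_v = lim_{s→0} s·G(s) = A·3·19 / (4·8·20) = (57/640)·A.
e_ss = 1/K_v = 160/171 ⇒ K_v = 171/160 ⇒ A = (171/160)/(57/640) = 12.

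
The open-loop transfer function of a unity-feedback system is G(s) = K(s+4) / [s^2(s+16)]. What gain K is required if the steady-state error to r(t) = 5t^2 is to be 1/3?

G(s) has two factors of s in the denominator, so the system is type 2.
K_a = lim_{s→0} s^2·G(s) = K·4 / (16) = 0.25·K.
e_ss = 10/K_a = 1/3 ⇒ K_a = 30 ⇒ K = 30/0.25 = 120.

120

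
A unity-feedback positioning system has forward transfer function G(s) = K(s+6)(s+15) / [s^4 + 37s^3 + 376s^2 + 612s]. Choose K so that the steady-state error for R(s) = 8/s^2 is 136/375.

Factoring s from the denominator leaves a polynomial with constant term 612, so the system is type 1.
K_v = lim_{s→0} s·G(s) = K·6·15 / 612 = (5/34)·K.
e_ss = 8/K_v = 136/375 ⇒ K_v = 375/17 ⇒ K = (375/17)/(5/34) = 150.

150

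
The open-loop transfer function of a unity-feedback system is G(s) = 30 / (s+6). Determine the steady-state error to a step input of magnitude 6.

1

The open loop has no poles at the origin → type 0 system.
K_p = lim_{s→0} G(s) = 30 / (6) = 5.
e_ss = 6/(1 + K_p) = 6/6 = 1.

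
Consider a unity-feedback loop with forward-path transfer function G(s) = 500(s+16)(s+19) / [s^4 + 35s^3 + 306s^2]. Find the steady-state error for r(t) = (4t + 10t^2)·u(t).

Factoring s^2 from the denominator leaves a polynomial with constant term 306, so the system is type 2. By superposition:
  • 4t: tracked with zero error.
  • 10t^2: e_ss = 20/K_a with K_a=76000/153 → 153/3800.
Total e_ss = 153/3800.

153/3800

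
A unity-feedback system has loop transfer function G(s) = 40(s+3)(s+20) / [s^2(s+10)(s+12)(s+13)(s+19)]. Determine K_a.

20/247

Two free integrators in G(s): this is a type 2 system.
K_a = lim_{s→0} s^2·G(s) = 40·3·20 / (10·12·13·19) = 20/247.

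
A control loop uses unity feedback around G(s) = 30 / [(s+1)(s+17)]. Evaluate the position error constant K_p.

30/17

G(s) has no factors of s in the denominator, so the system is type 0.
K_p = lim_{s→0} G(s) = 30 / (1·17) = 30/17.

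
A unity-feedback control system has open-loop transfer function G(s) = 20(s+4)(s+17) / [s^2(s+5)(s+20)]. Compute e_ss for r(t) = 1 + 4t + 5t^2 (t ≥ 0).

25/34

System type = 2 (two poles at s=0). Taking each input component in turn:
  • 1: tracked with zero error.
  • 4t: tracked with zero error.
  • 5t^2: e_ss = 10/K_a with K_a=13.6 → 25/34.
Total e_ss = 25/34.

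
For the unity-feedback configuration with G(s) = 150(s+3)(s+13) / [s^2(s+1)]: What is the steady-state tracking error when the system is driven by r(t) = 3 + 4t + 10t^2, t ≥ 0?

The open loop has two poles at the origin → type 2 system. Treating each term separately:
  • 3: tracked with zero error.
  • 4t: tracked with zero error.
  • 10t^2: e_ss = 20/K_a with K_a=5850 → 2/585.
Total e_ss = 2/585.

2/585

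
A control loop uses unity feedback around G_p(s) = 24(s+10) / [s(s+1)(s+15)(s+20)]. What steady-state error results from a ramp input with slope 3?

System type = 1 (one pole at s=0).
K_v = lim_{s→0} s·G_p(s) = 24·10 / (1·15·20) = 0.8.
e_ss = 3/K_v = 3/0.8 = 3.75.

3.75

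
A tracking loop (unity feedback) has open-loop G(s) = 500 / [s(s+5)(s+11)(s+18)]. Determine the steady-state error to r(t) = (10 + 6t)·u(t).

G(s) has one factor of s in the denominator, so the system is type 1. Treating each term separately:
  • 10: tracked with zero error.
  • 6t: e_ss = 6/K_v with K_v=50/99 → 11.88.
Total e_ss = 11.88.

11.88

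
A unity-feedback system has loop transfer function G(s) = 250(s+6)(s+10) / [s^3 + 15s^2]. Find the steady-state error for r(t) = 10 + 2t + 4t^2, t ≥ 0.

Factoring s^2 from the denominator leaves a polynomial with constant term 15, so the system is type 2. By superposition:
  • 10: tracked with zero error.
  • 2t: tracked with zero error.
  • 4t^2: e_ss = 8/K_a with K_a=1000 → 0.008.
Total e_ss = 0.008.

0.008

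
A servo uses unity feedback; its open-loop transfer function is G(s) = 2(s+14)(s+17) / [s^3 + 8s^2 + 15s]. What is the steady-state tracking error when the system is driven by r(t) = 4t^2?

infinity

Lowest-order denominator term is 15s, so the open loop has 1 pole at the origin → type 1 system.
K_a = lim_{s→0} s^2·G(s) = 0; the steady-state error to this parabolic input grows without bound.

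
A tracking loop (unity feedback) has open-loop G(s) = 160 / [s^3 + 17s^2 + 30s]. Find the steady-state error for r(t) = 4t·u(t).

0.75

The denominator has no term below 30s — 1 pole at s=0, type 1.
K_v = lim_{s→0} s·G(s) = 160 / 30 = 16/3.
e_ss = 4/K_v = 4/(16/3) = 0.75.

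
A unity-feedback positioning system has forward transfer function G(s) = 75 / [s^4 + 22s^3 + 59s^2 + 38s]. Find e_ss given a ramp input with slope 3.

1.52

Factoring s from the denominator leaves a polynomial with constant term 38, so the system is type 1.
K_v = lim_{s→0} s·G(s) = 75 / 38 = 75/38.
e_ss = 3/K_v = 3/(75/38) = 1.52.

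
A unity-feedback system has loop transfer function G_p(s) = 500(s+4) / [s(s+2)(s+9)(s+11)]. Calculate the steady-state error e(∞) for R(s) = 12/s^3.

infinity

System type = 1 (one pole at s=0).
For a type-1 system K_a = 0, so e_ss to a parabolic input is unbounded.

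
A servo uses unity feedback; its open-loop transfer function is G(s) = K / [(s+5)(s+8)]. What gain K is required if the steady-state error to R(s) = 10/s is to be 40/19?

150

System type = 0 (no poles at s=0).
K_p = lim_{s→0} G(s) = K / (5·8) = 0.025·K.
e_ss = 10/(1 + K_p) = 40/19 ⇒ 1 + 0.025·K = 4.75 ⇒ K = 150.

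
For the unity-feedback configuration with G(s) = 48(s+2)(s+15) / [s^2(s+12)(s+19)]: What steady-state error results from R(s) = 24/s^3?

System type = 2 (two poles at s=0).
K_a = lim_{s→0} s^2·G(s) = 48·2·15 / (12·19) = 120/19.
r(t) = 12t^2 gives R(s) = 24/s^3.
e_ss = 24/K_a = 24/(120/19) = 3.8.

3.8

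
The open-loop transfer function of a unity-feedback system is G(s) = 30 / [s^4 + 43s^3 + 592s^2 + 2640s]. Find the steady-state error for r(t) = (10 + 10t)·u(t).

Lowest-order denominator term is 2640s, so the open loop has 1 pole at the origin → type 1 system. Taking each input component in turn:
  • 10: tracked with zero error.
  • 10t: e_ss = 10/K_v with K_v=1/88 → 880.
Total e_ss = 880.

880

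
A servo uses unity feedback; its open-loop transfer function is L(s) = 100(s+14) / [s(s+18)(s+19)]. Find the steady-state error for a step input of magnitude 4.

One free integrator in L(s): this is a type 1 system.
K_p = ∞ for a type-1 system; e_ss to a step is zero.

0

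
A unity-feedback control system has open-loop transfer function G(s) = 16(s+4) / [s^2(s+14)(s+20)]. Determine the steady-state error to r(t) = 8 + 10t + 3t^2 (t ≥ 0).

System type = 2 (two poles at s=0). By superposition:
  • 8: tracked with zero error.
  • 10t: tracked with zero error.
  • 3t^2: e_ss = 6/K_a with K_a=8/35 → 26.25.
Total e_ss = 26.25.

26.25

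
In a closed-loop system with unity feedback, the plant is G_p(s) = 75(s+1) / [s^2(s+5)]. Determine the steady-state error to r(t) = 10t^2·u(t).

4/3

The open loop has two poles at the origin → type 2 system.
K_a = lim_{s→0} s^2·G_p(s) = 75·1 / (5) = 15.
r(t) = 10t^2 gives R(s) = 20/s^3.
e_ss = 20/K_a = 20/15 = 4/3.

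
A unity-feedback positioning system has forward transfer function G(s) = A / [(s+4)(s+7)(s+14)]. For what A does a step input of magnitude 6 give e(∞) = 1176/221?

G(s) has no factors of s in the denominator, so the system is type 0.
K_p = lim_{s→0} G(s) = A / (4·7·14) = (1/392)·A.
e_ss = 6/(1 + K_p) = 1176/221 ⇒ 1 + (1/392)·A = 221/196 ⇒ A = 50.

50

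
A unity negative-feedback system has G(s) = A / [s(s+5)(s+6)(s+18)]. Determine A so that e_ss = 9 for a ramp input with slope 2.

System type = 1 (one pole at s=0).
K_v = lim_{s→0} s·G(s) = A / (5·6·18) = (1/540)·A.
e_ss = 2/K_v = 9 ⇒ K_v = 2/9 ⇒ A = (2/9)/(1/540) = 120.

120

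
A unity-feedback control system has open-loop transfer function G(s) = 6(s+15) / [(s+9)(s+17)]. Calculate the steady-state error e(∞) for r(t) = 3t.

infinity

G(s) has no factors of s in the denominator, so the system is type 0.
K_v = lim_{s→0} s·G(s) = 0; the steady-state error to this ramp input grows without bound.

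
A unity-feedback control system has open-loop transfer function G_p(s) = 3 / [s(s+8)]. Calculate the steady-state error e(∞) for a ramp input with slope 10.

80/3

System type = 1 (one pole at s=0).
K_v = lim_{s→0} s·G_p(s) = 3 / (8) = 0.375.
e_ss = 10/K_v = 10/0.375 = 80/3.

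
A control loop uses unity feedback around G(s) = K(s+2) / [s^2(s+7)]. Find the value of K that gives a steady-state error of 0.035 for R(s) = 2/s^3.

200

G(s) has two factors of s in the denominator, so the system is type 2.
K_a = lim_{s→0} s^2·G(s) = K·2 / (7) = (2/7)·K.
e_ss = 2/K_a = 0.035 ⇒ K_a = 400/7 ⇒ K = (400/7)/(2/7) = 200.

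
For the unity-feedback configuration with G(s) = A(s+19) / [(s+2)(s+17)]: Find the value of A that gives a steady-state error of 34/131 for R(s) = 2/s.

System type = 0 (no poles at s=0).
K_p = lim_{s→0} G(s) = A·19 / (2·17) = (19/34)·A.
e_ss = 2/(1 + K_p) = 34/131 ⇒ 1 + (19/34)·A = 131/17 ⇒ A = 12.

12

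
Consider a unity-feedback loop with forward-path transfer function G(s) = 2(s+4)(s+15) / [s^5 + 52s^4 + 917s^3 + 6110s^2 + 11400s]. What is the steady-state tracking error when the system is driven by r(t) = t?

Factoring s from the denominator leaves a polynomial with constant term 11400, so the system is type 1.
K_v = lim_{s→0} s·G(s) = 2·4·15 / 11400 = 1/95.
e_ss = 1/K_v = 1/(1/95) = 95.

95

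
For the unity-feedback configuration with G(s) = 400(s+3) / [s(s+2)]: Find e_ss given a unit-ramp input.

The open loop has one pole at the origin → type 1 system.
K_v = lim_{s→0} s·G(s) = 400·3 / (2) = 600.
e_ss = 1/K_v = 1/600.

1/600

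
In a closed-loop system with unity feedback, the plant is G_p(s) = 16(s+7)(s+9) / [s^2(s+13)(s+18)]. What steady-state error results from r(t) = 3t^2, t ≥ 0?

The open loop has two poles at the origin → type 2 system.
K_a = lim_{s→0} s^2·G_p(s) = 16·7·9 / (13·18) = 56/13.
r(t) = 3t^2 gives R(s) = 6/s^3.
e_ss = 6/K_a = 6/(56/13) = 39/28.

39/28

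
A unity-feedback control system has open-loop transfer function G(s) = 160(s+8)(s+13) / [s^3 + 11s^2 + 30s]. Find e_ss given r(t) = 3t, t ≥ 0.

The denominator has no term below 30s — 1 pole at s=0, type 1.
K_v = lim_{s→0} s·G(s) = 160·8·13 / 30 = 1664/3.
e_ss = 3/K_v = 3/(1664/3) = 9/1664.

9/1664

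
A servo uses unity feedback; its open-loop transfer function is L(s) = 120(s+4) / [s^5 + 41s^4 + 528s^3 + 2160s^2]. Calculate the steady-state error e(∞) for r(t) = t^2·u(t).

Lowest-order denominator term is 2160s^2, so the open loop has 2 poles at the origin → type 2 system.
K_a = lim_{s→0} s^2·L(s) = 120·4 / 2160 = 2/9.
r(t) = t^2 gives R(s) = 2/s^3.
e_ss = 2/K_a = 2/(2/9) = 9.

9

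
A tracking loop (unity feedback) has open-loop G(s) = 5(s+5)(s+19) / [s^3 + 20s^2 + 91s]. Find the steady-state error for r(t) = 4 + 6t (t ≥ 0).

The denominator has no term below 91s — 1 pole at s=0, type 1. By superposition:
  • 4: tracked with zero error.
  • 6t: e_ss = 6/K_v with K_v=475/91 → 546/475.
Total e_ss = 546/475.

546/475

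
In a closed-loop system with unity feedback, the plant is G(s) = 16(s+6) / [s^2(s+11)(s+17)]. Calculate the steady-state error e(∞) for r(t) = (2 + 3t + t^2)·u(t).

187/48

Two free integrators in G(s): this is a type 2 system. Taking each input component in turn:
  • 2: tracked with zero error.
  • 3t: tracked with zero error.
  • t^2: e_ss = 2/K_a with K_a=96/187 → 187/48.
Total e_ss = 187/48.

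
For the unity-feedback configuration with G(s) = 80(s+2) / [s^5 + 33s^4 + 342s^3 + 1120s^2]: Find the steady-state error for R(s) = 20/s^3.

140

The denominator has no term below 1120s^2 — 2 poles at s=0, type 2.
K_a = lim_{s→0} s^2·G(s) = 80·2 / 1120 = 1/7.
r(t) = 10t^2 gives R(s) = 20/s^3.
e_ss = 20/K_a = 20/(1/7) = 140.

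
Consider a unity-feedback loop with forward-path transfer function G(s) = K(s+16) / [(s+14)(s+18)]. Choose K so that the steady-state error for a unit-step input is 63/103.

System type = 0 (no poles at s=0).
K_p = lim_{s→0} G(s) = K·16 / (14·18) = (4/63)·K.
e_ss = 1/(1 + K_p) = 63/103 ⇒ 1 + (4/63)·K = 103/63 ⇒ K = 10.

10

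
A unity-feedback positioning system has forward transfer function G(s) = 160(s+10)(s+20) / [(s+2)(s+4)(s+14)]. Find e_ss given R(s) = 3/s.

7/669

G(s) has no factors of s in the denominator, so the system is type 0.
K_p = lim_{s→0} G(s) = 160·10·20 / (2·4·14) = 2000/7.
e_ss = 3/(1 + K_p) = 3/(2007/7) = 7/669.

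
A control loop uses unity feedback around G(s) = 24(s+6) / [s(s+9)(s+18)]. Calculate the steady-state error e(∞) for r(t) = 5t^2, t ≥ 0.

infinity

G(s) has one factor of s in the denominator, so the system is type 1.
K_a = lim_{s→0} s^2·G(s) = 0; the steady-state error to this parabolic input grows without bound.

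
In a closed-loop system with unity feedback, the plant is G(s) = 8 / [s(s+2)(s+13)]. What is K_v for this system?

4/13

System type = 1 (one pole at s=0).
K_v = lim_{s→0} s·G(s) = 8 / (2·13) = 4/13.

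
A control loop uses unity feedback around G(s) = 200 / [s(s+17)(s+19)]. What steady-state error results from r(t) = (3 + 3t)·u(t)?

4.845

One free integrator in G(s): this is a type 1 system. Taking each input component in turn:
  • 3: tracked with zero error.
  • 3t: e_ss = 3/K_v with K_v=200/323 → 4.845.
Total e_ss = 4.845.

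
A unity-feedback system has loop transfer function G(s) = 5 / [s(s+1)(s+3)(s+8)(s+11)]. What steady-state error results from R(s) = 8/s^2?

System type = 1 (one pole at s=0).
K_v = lim_{s→0} s·G(s) = 5 / (1·3·8·11) = 5/264.
e_ss = 8/K_v = 8/(5/264) = 422.4.

422.4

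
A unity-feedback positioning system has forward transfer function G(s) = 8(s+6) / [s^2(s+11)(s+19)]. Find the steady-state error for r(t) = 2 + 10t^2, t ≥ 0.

The open loop has two poles at the origin → type 2 system. Taking each input component in turn:
  • 2: tracked with zero error.
  • 10t^2: e_ss = 20/K_a with K_a=48/209 → 1045/12.
Total e_ss = 1045/12.

1045/12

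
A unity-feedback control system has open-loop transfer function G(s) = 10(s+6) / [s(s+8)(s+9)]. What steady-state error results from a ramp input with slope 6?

7.2

System type = 1 (one pole at s=0).
K_v = lim_{s→0} s·G(s) = 10·6 / (8·9) = 5/6.
e_ss = 6/K_v = 6/(5/6) = 7.2.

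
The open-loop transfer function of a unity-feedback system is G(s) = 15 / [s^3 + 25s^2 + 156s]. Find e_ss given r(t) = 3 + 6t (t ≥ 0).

62.4

Factoring s from the denominator leaves a polynomial with constant term 156, so the system is type 1. Taking each input component in turn:
  • 3: tracked with zero error.
  • 6t: e_ss = 6/K_v with K_v=5/52 → 62.4.
Total e_ss = 62.4.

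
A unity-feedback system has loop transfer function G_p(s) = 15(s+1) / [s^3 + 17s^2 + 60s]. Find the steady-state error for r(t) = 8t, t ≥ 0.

32

Factoring s from the denominator leaves a polynomial with constant term 60, so the system is type 1.
K_v = lim_{s→0} s·G_p(s) = 15·1 / 60 = 0.25.
e_ss = 8/K_v = 8/0.25 = 32.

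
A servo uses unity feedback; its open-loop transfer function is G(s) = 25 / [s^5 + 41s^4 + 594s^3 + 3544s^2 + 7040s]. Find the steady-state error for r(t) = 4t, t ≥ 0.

Lowest-order denominator term is 7040s, so the open loop has 1 pole at the origin → type 1 system.
K_v = lim_{s→0} s·G(s) = 25 / 7040 = 5/1408.
e_ss = 4/K_v = 4/(5/1408) = 1126.4.

1126.4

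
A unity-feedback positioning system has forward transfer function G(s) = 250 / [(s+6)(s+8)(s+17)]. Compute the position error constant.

125/408

The open loop has no poles at the origin → type 0 system.
K_p = lim_{s→0} G(s) = 250 / (6·8·17) = 125/408.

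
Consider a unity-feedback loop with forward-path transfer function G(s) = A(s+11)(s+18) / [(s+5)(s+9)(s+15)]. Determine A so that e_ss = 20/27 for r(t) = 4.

No free integrators in G(s): this is a type 0 system.
K_p = lim_{s→0} G(s) = A·11·18 / (5·9·15) = (22/75)·A.
e_ss = 4/(1 + K_p) = 20/27 ⇒ 1 + (22/75)·A = 5.4 ⇒ A = 15.

15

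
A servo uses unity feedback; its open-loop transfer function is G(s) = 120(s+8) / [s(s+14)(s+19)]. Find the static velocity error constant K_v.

480/133

One free integrator in G(s): this is a type 1 system.
K_v = lim_{s→0} s·G(s) = 120·8 / (14·19) = 480/133.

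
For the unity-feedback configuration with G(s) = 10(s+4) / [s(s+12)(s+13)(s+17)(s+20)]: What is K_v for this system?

1/1326

One free integrator in G(s): this is a type 1 system.
K_v = lim_{s→0} s·G(s) = 10·4 / (12·13·17·20) = 1/1326.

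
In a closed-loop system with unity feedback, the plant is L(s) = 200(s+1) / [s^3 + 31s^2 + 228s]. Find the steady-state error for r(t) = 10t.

The denominator has no term below 228s — 1 pole at s=0, type 1.
K_v = lim_{s→0} s·L(s) = 200·1 / 228 = 50/57.
e_ss = 10/K_v = 10/(50/57) = 11.4.

11.4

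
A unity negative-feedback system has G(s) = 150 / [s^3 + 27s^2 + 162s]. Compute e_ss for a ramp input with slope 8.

8.64

Lowest-order denominator term is 162s, so the open loop has 1 pole at the origin → type 1 system.
K_v = lim_{s→0} s·G(s) = 150 / 162 = 25/27.
e_ss = 8/K_v = 8/(25/27) = 8.64.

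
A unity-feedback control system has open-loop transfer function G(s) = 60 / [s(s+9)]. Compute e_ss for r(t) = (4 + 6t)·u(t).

0.9

One free integrator in G(s): this is a type 1 system. Treating each term separately:
  • 4: tracked with zero error.
  • 6t: e_ss = 6/K_v with K_v=20/3 → 0.9.
Total e_ss = 0.9.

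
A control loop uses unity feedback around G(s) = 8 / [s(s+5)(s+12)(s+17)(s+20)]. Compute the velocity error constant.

1/2550

G(s) has one factor of s in the denominator, so the system is type 1.
K_v = lim_{s→0} s·G(s) = 8 / (5·12·17·20) = 1/2550.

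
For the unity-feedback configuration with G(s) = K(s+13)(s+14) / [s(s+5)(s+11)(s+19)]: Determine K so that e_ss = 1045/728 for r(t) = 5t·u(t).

20

System type = 1 (one pole at s=0).
K_v = lim_{s→0} s·G(s) = K·13·14 / (5·11·19) = (182/1045)·K.
e_ss = 5/K_v = 1045/728 ⇒ K_v = 728/209 ⇒ K = (728/209)/(182/1045) = 20.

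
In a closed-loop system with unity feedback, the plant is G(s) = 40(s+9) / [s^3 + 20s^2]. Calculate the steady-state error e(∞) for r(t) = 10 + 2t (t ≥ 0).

0

The denominator has no term below 20s^2 — 2 poles at s=0, type 2. By superposition:
  • 10: tracked with zero error.
  • 2t: tracked with zero error.
Total e_ss = 0.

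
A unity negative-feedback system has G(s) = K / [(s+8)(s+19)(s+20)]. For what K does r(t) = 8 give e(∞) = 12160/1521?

No free integrators in G(s): this is a type 0 system.
K_p = lim_{s→0} G(s) = K / (8·19·20) = (1/3040)·K.
e_ss = 8/(1 + K_p) = 12160/1521 ⇒ 1 + (1/3040)·K = 1521/1520 ⇒ K = 2.

2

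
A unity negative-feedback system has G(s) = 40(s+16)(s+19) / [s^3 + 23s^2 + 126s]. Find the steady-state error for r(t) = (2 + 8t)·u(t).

Factoring s from the denominator leaves a polynomial with constant term 126, so the system is type 1. Treating each term separately:
  • 2: tracked with zero error.
  • 8t: e_ss = 8/K_v with K_v=6080/63 → 63/760.
Total e_ss = 63/760.

63/760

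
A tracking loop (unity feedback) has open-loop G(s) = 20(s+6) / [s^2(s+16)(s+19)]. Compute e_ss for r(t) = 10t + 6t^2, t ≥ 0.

30.4

G(s) has two factors of s in the denominator, so the system is type 2. By superposition:
  • 10t: tracked with zero error.
  • 6t^2: e_ss = 12/K_a with K_a=15/38 → 30.4.
Total e_ss = 30.4.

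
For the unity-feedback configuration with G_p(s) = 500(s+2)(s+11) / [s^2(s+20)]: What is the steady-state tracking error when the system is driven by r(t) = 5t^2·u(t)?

1/55

System type = 2 (two poles at s=0).
K_a = lim_{s→0} s^2·G_p(s) = 500·2·11 / (20) = 550.
r(t) = 5t^2 gives R(s) = 10/s^3.
e_ss = 10/K_a = 10/550 = 1/55.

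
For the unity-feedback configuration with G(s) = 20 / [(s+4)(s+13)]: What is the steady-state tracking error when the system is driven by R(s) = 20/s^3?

infinity

System type = 0 (no poles at s=0).
For a type-0 system K_a = 0, so e_ss to a parabolic input is unbounded.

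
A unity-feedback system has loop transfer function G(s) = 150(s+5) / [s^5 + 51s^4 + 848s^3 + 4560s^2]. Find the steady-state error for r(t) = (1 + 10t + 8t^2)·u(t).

Factoring s^2 from the denominator leaves a polynomial with constant term 4560, so the system is type 2. Taking each input component in turn:
  • 1: tracked with zero error.
  • 10t: tracked with zero error.
  • 8t^2: e_ss = 16/K_a with K_a=25/152 → 97.28.
Total e_ss = 97.28.

97.28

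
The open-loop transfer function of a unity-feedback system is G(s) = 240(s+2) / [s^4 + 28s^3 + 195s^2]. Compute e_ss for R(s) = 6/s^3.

Factoring s^2 from the denominator leaves a polynomial with constant term 195, so the system is type 2.
K_a = lim_{s→0} s^2·G(s) = 240·2 / 195 = 32/13.
r(t) = 3t^2 gives R(s) = 6/s^3.
e_ss = 6/K_a = 6/(32/13) = 2.4375.

2.4375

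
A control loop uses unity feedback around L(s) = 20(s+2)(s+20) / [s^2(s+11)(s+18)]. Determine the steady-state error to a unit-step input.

0

System type = 2 (two poles at s=0).
K_p = ∞ for a type-2 system; e_ss to a step is zero.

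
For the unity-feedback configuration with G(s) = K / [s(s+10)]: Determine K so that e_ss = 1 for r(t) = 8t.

The open loop has one pole at the origin → type 1 system.
K_v = lim_{s→0} s·G(s) = K / (10) = 0.1·K.
e_ss = 8/K_v = 1 ⇒ K_v = 8 ⇒ K = 8/0.1 = 80.

80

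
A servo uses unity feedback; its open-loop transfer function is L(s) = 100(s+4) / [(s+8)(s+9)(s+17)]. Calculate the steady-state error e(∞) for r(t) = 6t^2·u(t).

No free integrators in L(s): this is a type 0 system.
For a type-0 system K_a = 0, so e_ss to a parabolic input is unbounded.

infinity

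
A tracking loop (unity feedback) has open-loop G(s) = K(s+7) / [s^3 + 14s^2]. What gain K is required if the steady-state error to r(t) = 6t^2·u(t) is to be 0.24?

Factoring s^2 from the denominator leaves a polynomial with constant term 14, so the system is type 2.
K_a = lim_{s→0} s^2·G(s) = K·7 / 14 = 0.5·K.
e_ss = 12/K_a = 0.24 ⇒ K_a = 50 ⇒ K = 50/0.5 = 100.

100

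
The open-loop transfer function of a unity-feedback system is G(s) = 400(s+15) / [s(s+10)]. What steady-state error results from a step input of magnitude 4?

0

G(s) has one factor of s in the denominator, so the system is type 1.
A type-1 system has K_p = ∞, so it tracks a step input with zero steady-state error.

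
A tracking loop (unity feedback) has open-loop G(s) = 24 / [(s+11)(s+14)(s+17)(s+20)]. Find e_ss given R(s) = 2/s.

6545/3274

No free integrators in G(s): this is a type 0 system.
K_p = lim_{s→0} G(s) = 24 / (11·14·17·20) = 3/6545.
e_ss = 2/(1 + K_p) = 2/(6548/6545) = 6545/3274.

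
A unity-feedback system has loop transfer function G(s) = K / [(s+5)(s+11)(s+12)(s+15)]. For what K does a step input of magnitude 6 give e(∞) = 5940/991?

10

No free integrators in G(s): this is a type 0 system.
K_p = lim_{s→0} G(s) = K / (5·11·12·15) = (1/9900)·K.
e_ss = 6/(1 + K_p) = 5940/991 ⇒ 1 + (1/9900)·K = 991/990 ⇒ K = 10.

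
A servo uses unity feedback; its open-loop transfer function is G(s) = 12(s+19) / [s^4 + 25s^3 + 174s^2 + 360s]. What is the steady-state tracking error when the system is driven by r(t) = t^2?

Lowest-order denominator term is 360s, so the open loop has 1 pole at the origin → type 1 system.
K_a = lim_{s→0} s^2·G(s) = 0; the steady-state error to this parabolic input grows without bound.

infinity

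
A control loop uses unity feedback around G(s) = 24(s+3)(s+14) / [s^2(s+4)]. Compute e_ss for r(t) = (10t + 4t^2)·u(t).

Two free integrators in G(s): this is a type 2 system. Taking each input component in turn:
  • 10t: tracked with zero error.
  • 4t^2: e_ss = 8/K_a with K_a=252 → 2/63.
Total e_ss = 2/63.

2/63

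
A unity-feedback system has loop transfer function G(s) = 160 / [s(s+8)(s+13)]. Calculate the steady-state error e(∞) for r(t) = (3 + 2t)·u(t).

1.3

System type = 1 (one pole at s=0). Taking each input component in turn:
  • 3: tracked with zero error.
  • 2t: e_ss = 2/K_v with K_v=20/13 → 1.3.
Total e_ss = 1.3.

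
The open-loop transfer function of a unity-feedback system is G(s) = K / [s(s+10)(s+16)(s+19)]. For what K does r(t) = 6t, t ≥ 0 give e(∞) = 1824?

10

One free integrator in G(s): this is a type 1 system.
K_v = lim_{s→0} s·G(s) = K / (10·16·19) = (1/3040)·K.
e_ss = 6/K_v = 1824 ⇒ K_v = 1/304 ⇒ K = (1/304)/(1/3040) = 10.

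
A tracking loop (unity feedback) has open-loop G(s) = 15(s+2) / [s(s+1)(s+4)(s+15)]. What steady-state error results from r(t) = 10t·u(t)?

The open loop has one pole at the origin → type 1 system.
K_v = lim_{s→0} s·G(s) = 15·2 / (1·4·15) = 0.5.
e_ss = 10/K_v = 10/0.5 = 20.

20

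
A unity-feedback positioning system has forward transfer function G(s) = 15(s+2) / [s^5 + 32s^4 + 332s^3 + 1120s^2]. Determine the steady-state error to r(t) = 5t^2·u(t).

1120/3

The denominator has no term below 1120s^2 — 2 poles at s=0, type 2.
K_a = lim_{s→0} s^2·G(s) = 15·2 / 1120 = 3/112.
r(t) = 5t^2 gives R(s) = 10/s^3.
e_ss = 10/K_a = 10/(3/112) = 1120/3.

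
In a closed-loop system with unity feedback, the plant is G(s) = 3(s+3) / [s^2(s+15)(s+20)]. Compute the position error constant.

K_p = lim_{s→0} G(s); with 2 poles at the origin the limit diverges, so K_p = ∞.

infinity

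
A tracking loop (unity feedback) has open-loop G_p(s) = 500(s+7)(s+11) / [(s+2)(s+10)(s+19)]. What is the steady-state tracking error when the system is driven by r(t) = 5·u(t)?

The open loop has no poles at the origin → type 0 system.
K_p = lim_{s→0} G_p(s) = 500·7·11 / (2·10·19) = 1925/19.
e_ss = 5/(1 + K_p) = 5/(1944/19) = 95/1944.

95/1944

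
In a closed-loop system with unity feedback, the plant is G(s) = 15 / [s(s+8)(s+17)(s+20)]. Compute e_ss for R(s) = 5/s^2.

2720/3

The open loop has one pole at the origin → type 1 system.
K_v = lim_{s→0} s·G(s) = 15 / (8·17·20) = 3/544.
e_ss = 5/K_v = 5/(3/544) = 2720/3.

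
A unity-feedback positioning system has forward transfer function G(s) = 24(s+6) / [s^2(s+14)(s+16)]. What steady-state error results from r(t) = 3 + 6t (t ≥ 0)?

The open loop has two poles at the origin → type 2 system. Taking each input component in turn:
  • 3: tracked with zero error.
  • 6t: tracked with zero error.
Total e_ss = 0.

0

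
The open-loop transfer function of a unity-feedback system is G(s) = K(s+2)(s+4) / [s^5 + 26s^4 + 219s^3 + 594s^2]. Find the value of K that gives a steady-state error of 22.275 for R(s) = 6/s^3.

Lowest-order denominator term is 594s^2, so the open loop has 2 poles at the origin → type 2 system.
K_a = lim_{s→0} s^2·G(s) = K·2·4 / 594 = (4/297)·K.
e_ss = 6/K_a = 22.275 ⇒ K_a = 80/297 ⇒ K = (80/297)/(4/297) = 20.

20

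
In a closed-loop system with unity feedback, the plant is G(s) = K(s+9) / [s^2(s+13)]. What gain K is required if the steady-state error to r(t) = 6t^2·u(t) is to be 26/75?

System type = 2 (two poles at s=0).
K_a = lim_{s→0} s^2·G(s) = K·9 / (13) = (9/13)·K.
e_ss = 12/K_a = 26/75 ⇒ K_a = 450/13 ⇒ K = (450/13)/(9/13) = 50.

50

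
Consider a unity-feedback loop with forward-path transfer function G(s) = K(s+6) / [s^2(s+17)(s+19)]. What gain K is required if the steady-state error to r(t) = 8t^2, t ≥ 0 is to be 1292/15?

10

G(s) has two factors of s in the denominator, so the system is type 2.
K_a = lim_{s→0} s^2·G(s) = K·6 / (17·19) = (6/323)·K.
e_ss = 16/K_a = 1292/15 ⇒ K_a = 60/323 ⇒ K = (60/323)/(6/323) = 10.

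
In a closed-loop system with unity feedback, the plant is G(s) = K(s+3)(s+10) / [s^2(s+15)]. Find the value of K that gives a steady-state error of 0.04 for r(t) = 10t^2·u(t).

250

The open loop has two poles at the origin → type 2 system.
K_a = lim_{s→0} s^2·G(s) = K·3·10 / (15) = 2·K.
e_ss = 20/K_a = 0.04 ⇒ K_a = 500 ⇒ K = 500/2 = 250.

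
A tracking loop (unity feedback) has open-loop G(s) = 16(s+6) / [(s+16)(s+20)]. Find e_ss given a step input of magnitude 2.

20/13

G(s) has no factors of s in the denominator, so the system is type 0.
K_p = lim_{s→0} G(s) = 16·6 / (16·20) = 0.3.
e_ss = 2/(1 + K_p) = 2/1.3 = 20/13.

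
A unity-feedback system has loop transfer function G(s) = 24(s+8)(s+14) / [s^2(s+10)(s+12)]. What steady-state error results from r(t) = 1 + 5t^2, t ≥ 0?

25/56

The open loop has two poles at the origin → type 2 system. Treating each term separately:
  • 1: tracked with zero error.
  • 5t^2: e_ss = 10/K_a with K_a=22.4 → 25/56.
Total e_ss = 25/56.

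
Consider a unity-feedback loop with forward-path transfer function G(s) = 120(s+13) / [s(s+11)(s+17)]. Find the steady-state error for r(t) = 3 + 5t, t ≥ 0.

The open loop has one pole at the origin → type 1 system. Taking each input component in turn:
  • 3: tracked with zero error.
  • 5t: e_ss = 5/K_v with K_v=1560/187 → 187/312.
Total e_ss = 187/312.

187/312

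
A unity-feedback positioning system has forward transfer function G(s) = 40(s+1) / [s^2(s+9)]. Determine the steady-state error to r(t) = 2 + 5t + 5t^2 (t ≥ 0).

The open loop has two poles at the origin → type 2 system. Taking each input component in turn:
  • 2: tracked with zero error.
  • 5t: tracked with zero error.
  • 5t^2: e_ss = 10/K_a with K_a=40/9 → 2.25.
Total e_ss = 2.25.

2.25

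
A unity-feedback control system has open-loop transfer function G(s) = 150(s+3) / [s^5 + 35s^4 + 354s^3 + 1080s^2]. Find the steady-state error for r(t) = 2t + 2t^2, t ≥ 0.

Factoring s^2 from the denominator leaves a polynomial with constant term 1080, so the system is type 2. By superposition:
  • 2t: tracked with zero error.
  • 2t^2: e_ss = 4/K_a with K_a=5/12 → 9.6.
Total e_ss = 9.6.

9.6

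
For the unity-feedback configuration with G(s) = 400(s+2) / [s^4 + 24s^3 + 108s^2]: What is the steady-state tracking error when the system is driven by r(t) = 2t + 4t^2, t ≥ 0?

Lowest-order denominator term is 108s^2, so the open loop has 2 poles at the origin → type 2 system. Taking each input component in turn:
  • 2t: tracked with zero error.
  • 4t^2: e_ss = 8/K_a with K_a=200/27 → 1.08.
Total e_ss = 1.08.

1.08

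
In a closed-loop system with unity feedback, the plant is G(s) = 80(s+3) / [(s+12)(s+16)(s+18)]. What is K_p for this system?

5/72

No free integrators in G(s): this is a type 0 system.
K_p = lim_{s→0} G(s) = 80·3 / (12·16·18) = 5/72.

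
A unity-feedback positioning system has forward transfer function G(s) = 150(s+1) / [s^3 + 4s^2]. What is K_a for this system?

The denominator has no term below 4s^2 — 2 poles at s=0, type 2.
K_a = lim_{s→0} s^2·G(s) = 150·1 / 4 = 37.5.

37.5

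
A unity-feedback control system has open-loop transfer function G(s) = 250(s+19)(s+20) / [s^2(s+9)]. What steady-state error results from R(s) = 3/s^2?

G(s) has two factors of s in the denominator, so the system is type 2.
A type-2 system has K_v = ∞, so it tracks a ramp input with zero steady-state error.

0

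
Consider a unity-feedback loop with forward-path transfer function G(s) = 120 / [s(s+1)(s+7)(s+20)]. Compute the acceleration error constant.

One free integrator in G(s): this is a type 1 system.
K_a = lim_{s→0} s^2·G(s) = 0 (the extra factor of s kills the finite limit).

0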